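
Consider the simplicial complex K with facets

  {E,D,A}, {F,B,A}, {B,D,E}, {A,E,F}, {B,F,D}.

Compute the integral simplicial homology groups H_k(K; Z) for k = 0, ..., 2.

H_0 = Z,  H_1 = Z,  H_2 = 0.

We work with the vertex ordering A < B < D < E < F. The simplices of K, each written with vertices in increasing order, are:

  0-simplices (5): A, B, D, E, F
  1-simplices (10): AB, AD, AE, AF, BD, BE, BF, DE, DF, EF
  2-simplices (5): ABF, ADE, AEF, BDE, BDF

Hence C_0 ≅ Z^5, C_1 ≅ Z^10, C_2 ≅ Z^5.

∂_1: C_1 → C_0 is given by ∂[p,q] = [q] − [p]. For instance
  ∂EF = F − E.
The 5×10 boundary matrix has rank 4 and Smith normal form diag(1,1,1,1).

Boundary ∂_2: C_2 → C_1 maps a triangle to the signed sum of its edges. For instance
  ∂ADE = DE − AE + AD,
  ∂BDE = DE − BE + BD.
As a 10×5 matrix over Z this has rank 5, with invariant factors (1,1,1,1,1).

Reading off H_k = ker ∂_k / im ∂_{k+1}:

  H_0: rank C_0 − rank ∂_1 = 5 − 4 = 1, and the invariant factors of ∂_1 are all 1, so H_0 ≅ Z.
  H_1: rank ker ∂_1 − rank ∂_2 = (10 − 4) − 5 = 1, and the invariant factors of ∂_2 are all 1, so H_1 ≅ Z.
  H_2: rank ker ∂_2 − rank ∂_3 = (5 − 5) − 0 = 0, and there is no ∂_3, so H_2 ≅ 0.

As a check, the Euler characteristic is 5 − 10 + 5 = 0, which agrees with 1 − 1 + 0 = 0.
(K is a triangulation of the Möbius band.)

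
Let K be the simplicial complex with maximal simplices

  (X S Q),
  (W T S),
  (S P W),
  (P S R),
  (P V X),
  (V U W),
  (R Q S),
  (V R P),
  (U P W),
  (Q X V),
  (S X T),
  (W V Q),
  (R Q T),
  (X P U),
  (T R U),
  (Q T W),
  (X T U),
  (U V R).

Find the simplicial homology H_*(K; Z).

We work with the vertex ordering P < Q < R < S < T < U < V < W < X. The simplices of K, each written with vertices in increasing order, are:

  0-simplices (9): P, Q, R, S, T, U, V, W, X
  1-simplices (27): PR, PS, PU, PV, PW, PX, QR, QS, QT, QV, QW, QX, RS, RT, RU, RV, ST, SW, SX, TU, TW, TX, UV, UW, UX, VW, VX
  2-simplices (18): PRS, PRV, PSW, PUW, PUX, PVX, QRS, QRT, QSX, QTW, QVW, QVX, RTU, RUV, STW, STX, TUX, UVW

Hence C_0 ≅ Z^9, C_1 ≅ Z^27, C_2 ≅ Z^18.

Boundary ∂_1: C_1 → C_0 maps an edge to its endpoints' difference, ∂[p,q] = q − p.
As a 9×27 matrix over Z this has rank 8, with invariant factors (1,1,1,1,1,1,1,1).

The boundary map ∂_2: C_2 → C_1 maps a triangle to the signed sum of its edges. For instance
  ∂TUX = UX − TX + TU,
  ∂QVW = VW − QW + QV.
This gives a 27×18 integer matrix of rank 18; reducing to Smith normal form yields diagonal entries (1,1,1,1,1,1,1,1,1,1,1,1,1,1,1,1,1,2).

Now H_k = ker ∂_k / im ∂_{k+1}, so:

  H_0: rank C_0 − rank ∂_1 = 9 − 8 = 1, and the invariant factors of ∂_1 are all 1, so H_0 = Z.
  H_1: rank ker ∂_1 − rank ∂_2 = (27 − 8) − 18 = 1, and ∂_2 has invariant factor 2 > 1, so H_1 = Z ⊕ Z/2.
  H_2: rank ker ∂_2 − rank ∂_3 = (18 − 18) − 0 = 0, and there is no ∂_3, so H_2 = 0.

H_0 = Z,  H_1 = Z ⊕ Z/2,  H_2 = 0.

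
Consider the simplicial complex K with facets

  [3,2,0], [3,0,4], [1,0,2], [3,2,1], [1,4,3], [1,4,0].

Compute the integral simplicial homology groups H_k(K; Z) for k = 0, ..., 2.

Order the vertices as 0 < 1 < 2 < 3 < 4. Listing each simplex with vertices in this order, K has dimension 2 with simplices:

  0-simplices (5): [0], [1], [2], [3], [4]
  1-simplices (9): [0,1], [0,2], [0,3], [0,4], [1,2], [1,3], [1,4], [2,3], [3,4]
  2-simplices (6): [0,1,2], [0,1,4], [0,2,3], [0,3,4], [1,2,3], [1,3,4]

so the chain groups are C_0 ≅ Z^5, C_1 ≅ Z^9, C_2 ≅ Z^6.

∂_1: C_1 → C_0 is given by ∂[p,q] = [q] − [p]. For instance
  ∂[1,4] = [4] − [1].
This gives a 5×9 integer matrix of rank 4; reducing to Smith normal form yields diagonal entries (1,1,1,1).

The boundary map ∂_2: C_2 → C_1 acts by ∂[p,q,r] = [q,r] − [p,r] + [p,q]. For instance
  ∂[0,3,4] = [3,4] − [0,4] + [0,3],
  ∂[0,1,4] = [1,4] − [0,4] + [0,1].
The resulting 9×6 matrix has rank 5, and its Smith normal form has invariant factors (1,1,1,1,1).

Computing H_k = (kernel of ∂_k) / (image of ∂_{k+1}):

  H_0: rank C_0 − rank ∂_1 = 5 − 4 = 1, and the invariant factors of ∂_1 are all 1, so H_0 ≅ Z.
  H_1: rank ker ∂_1 − rank ∂_2 = (9 − 4) − 5 = 0, and the invariant factors of ∂_2 are all 1, so H_1 ≅ 0.
  H_2: rank ker ∂_2 − rank ∂_3 = (6 − 5) − 0 = 1, and there is no ∂_3, so H_2 ≅ Z.

H_0 = Z,  H_1 = 0,  H_2 = Z.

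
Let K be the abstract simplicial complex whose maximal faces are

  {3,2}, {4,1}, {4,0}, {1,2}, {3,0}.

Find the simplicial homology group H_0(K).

H_0 ≅ Z.

K has 5 vertices, 5 edges.
rank ∂_0 = 0, rank ∂_1 = 4 ⇒ b_0 = 5 − 0 − 4 = 1; all invariant factors of ∂_1 are 1 so no torsion. So H_0 = Z.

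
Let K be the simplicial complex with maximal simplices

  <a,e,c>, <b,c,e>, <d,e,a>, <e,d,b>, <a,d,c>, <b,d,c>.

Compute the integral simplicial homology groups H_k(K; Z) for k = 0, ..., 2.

H_0 ≅ Z,  H_1 = 0,  H_2 ≅ Z.

Fix the vertex order a < b < c < d < e and write every simplex with vertices in increasing order. Then dim K = 2 and the simplices of K are:

  0-simplices (5): a, b, c, d, e
  1-simplices (9): ac, ad, ae, bc, bd, be, cd, ce, de
  2-simplices (6): acd, ace, ade, bcd, bce, bde

Hence C_0 ≅ Z^5, C_1 ≅ Z^9, C_2 ≅ Z^6.

∂_1: C_1 → C_0 sends each edge [p,q] (with p < q) to q − p.
As a 5×9 matrix over Z this has rank 4, with invariant factors (1,1,1,1).

The boundary map ∂_2: C_2 → C_1 sends each 2-simplex [p,q,r] to [q,r] − [p,r] + [p,q]. For instance
  ∂ade = de − ae + ad,
  ∂bcd = cd − bd + bc.
As a 9×6 matrix over Z this has rank 5, with invariant factors (1,1,1,1,1).

Now H_k = ker ∂_k / im ∂_{k+1}, so:

  H_0: rank C_0 − rank ∂_1 = 5 − 4 = 1, and the invariant factors of ∂_1 are all 1, so H_0 ≅ Z.
  H_1: rank ker ∂_1 − rank ∂_2 = (9 − 4) − 5 = 0, and the invariant factors of ∂_2 are all 1, so H_1 ≅ 0.
  H_2: rank ker ∂_2 − rank ∂_3 = (6 − 5) − 0 = 1, and there is no ∂_3, so H_2 ≅ Z.

As a check, the Euler characteristic is 5 − 9 + 6 = 2, which agrees with 1 − 0 + 1 = 2.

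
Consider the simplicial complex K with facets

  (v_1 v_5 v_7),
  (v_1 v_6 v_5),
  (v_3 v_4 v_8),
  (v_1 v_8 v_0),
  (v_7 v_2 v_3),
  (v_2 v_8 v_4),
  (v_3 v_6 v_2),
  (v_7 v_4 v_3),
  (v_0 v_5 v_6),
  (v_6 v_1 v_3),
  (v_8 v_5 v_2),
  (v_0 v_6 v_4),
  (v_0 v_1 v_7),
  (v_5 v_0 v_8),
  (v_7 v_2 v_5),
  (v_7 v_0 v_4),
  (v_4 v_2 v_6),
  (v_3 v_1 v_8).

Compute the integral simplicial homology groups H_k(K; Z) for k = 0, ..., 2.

We work with the vertex ordering v_0 < v_1 < v_2 < v_3 < v_4 < v_5 < v_6 < v_7 < v_8. The simplices of K, each written with vertices in increasing order, are:

  0-simplices (9): [v_0], [v_1], [v_2], [v_3], [v_4], [v_5], [v_6], [v_7], [v_8]
  1-simplices (27): (27 of them)
  2-simplices (18): (18 of them)

Hence C_0 ≅ Z^9, C_1 ≅ Z^27, C_2 ≅ Z^18.

The boundary map ∂_1: C_1 → C_0 maps an edge to its endpoints' difference, ∂[p,q] = q − p.
The resulting 9×27 matrix has rank 8, and its Smith normal form has invariant factors (1,1,1,1,1,1,1,1).

The boundary map ∂_2: C_2 → C_1 acts by ∂[p,q,r] = [q,r] − [p,r] + [p,q]. For instance
  ∂[v_0,v_5,v_8] = [v_5,v_8] − [v_0,v_8] + [v_0,v_5],
  ∂[v_0,v_4,v_6] = [v_4,v_6] − [v_0,v_6] + [v_0,v_4].
As a 27×18 matrix over Z this has rank 18, with invariant factors (1,1,1,1,1,1,1,1,1,1,1,1,1,1,1,1,1,2).

Now H_k = ker ∂_k / im ∂_{k+1}, so:

  H_0: rank C_0 − rank ∂_1 = 9 − 8 = 1, and the invariant factors of ∂_1 are all 1, so H_0 = Z.
  H_1: rank ker ∂_1 − rank ∂_2 = (27 − 8) − 18 = 1, and ∂_2 has invariant factor 2 > 1, so H_1 = Z ⊕ Z/2.
  H_2: rank ker ∂_2 − rank ∂_3 = (18 − 18) − 0 = 0, and there is no ∂_3, so H_2 = 0.

As a check, the Euler characteristic is 9 − 27 + 18 = 0, which agrees with 1 − 1 + 0 = 0.
(K is a triangulation of the Klein bottle.)

H_0 = Z,  H_1 = Z ⊕ Z/2,  H_2 = 0.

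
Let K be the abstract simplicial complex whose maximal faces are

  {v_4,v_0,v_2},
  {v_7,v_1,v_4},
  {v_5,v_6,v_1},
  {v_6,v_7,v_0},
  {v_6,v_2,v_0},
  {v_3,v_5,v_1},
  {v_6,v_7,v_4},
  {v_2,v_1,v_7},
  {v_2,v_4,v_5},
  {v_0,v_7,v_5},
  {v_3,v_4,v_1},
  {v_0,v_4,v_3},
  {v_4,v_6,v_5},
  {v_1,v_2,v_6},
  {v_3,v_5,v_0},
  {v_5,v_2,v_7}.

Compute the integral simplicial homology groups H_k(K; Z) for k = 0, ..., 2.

K has 8 vertices, 24 edges, 16 triangles.
rank ∂_0 = 0, rank ∂_1 = 7 ⇒ b_0 = 8 − 0 − 7 = 1; all invariant factors of ∂_1 are 1 so no torsion. So H_0 ≅ Z.
rank ∂_1 = 7, rank ∂_2 = 15 ⇒ b_1 = 24 − 7 − 15 = 2; all invariant factors of ∂_2 are 1 so no torsion. So H_1 ≅ Z^2.
rank ∂_2 = 15, rank ∂_3 = 0 ⇒ b_2 = 16 − 15 − 0 = 1. So H_2 ≅ Z.

H_0 = Z,  H_1 = Z^2,  H_2 = Z.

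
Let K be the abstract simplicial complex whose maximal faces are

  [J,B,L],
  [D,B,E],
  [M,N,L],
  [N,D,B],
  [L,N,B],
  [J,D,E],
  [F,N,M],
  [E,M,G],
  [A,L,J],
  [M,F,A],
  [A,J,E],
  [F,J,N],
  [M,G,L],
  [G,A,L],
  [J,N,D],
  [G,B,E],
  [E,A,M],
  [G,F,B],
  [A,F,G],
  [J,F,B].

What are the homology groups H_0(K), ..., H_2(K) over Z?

H_0 = Z,  H_1 = Z ⊕ Z/2Z,  H_2 = 0.

Fix the vertex order A < B < D < E < F < G < J < L < M < N and write every simplex with vertices in increasing order. Then dim K = 2 and the simplices of K are:

  0-simplices (10): A, B, D, E, F, G, J, L, M, N
  1-simplices (30): AE, AF, AG, AJ, AL, AM, BD, BE, BF, BG, BJ, BL, BN, DE, DJ, DN, EG, EJ, EM, FG, FJ, FM, FN, GL, GM, JL, JN, LM, LN, MN
  2-simplices (20): AEJ, AEM, AFG, AFM, AGL, AJL, BDE, BDN, BEG, BFG, BFJ, BJL, BLN, DEJ, DJN, EGM, FJN, FMN, GLM, LMN

Hence C_0 ≅ Z^10, C_1 ≅ Z^30, C_2 ≅ Z^20.

Boundary ∂_1: C_1 → C_0 is given by ∂[p,q] = [q] − [p]. For instance
  ∂BE = E − B.
As a 10×30 matrix over Z this has rank 9, with invariant factors (1,1,1,1,1,1,1,1,1).

The boundary map ∂_2: C_2 → C_1 sends each 2-simplex [p,q,r] to [q,r] − [p,r] + [p,q]. For instance
  ∂BFG = FG − BG + BF,
  ∂DJN = JN − DN + DJ.
The resulting 30×20 matrix has rank 20, and its Smith normal form has invariant factors (1,1,1,1,1,1,1,1,1,1,1,1,1,1,1,1,1,1,1,2).

Now H_k = ker ∂_k / im ∂_{k+1}, so:

  H_0: rank C_0 − rank ∂_1 = 10 − 9 = 1, and the invariant factors of ∂_1 are all 1, so H_0 = Z.
  H_1: rank ker ∂_1 − rank ∂_2 = (30 − 9) − 20 = 1, and ∂_2 has invariant factor 2 > 1, so H_1 = Z ⊕ Z/2Z.
  H_2: rank ker ∂_2 − rank ∂_3 = (20 − 20) − 0 = 0, and there is no ∂_3, so H_2 = 0.

As a check, the Euler characteristic is 10 − 30 + 20 = 0, which agrees with 1 − 1 + 0 = 0.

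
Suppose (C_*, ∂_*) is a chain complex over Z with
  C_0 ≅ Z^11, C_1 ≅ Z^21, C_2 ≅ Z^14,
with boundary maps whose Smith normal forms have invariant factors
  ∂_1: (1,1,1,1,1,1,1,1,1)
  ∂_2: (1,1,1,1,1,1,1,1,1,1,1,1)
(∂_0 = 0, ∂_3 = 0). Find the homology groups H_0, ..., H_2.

H_0 ≅ Z^2,  H_1 = 0,  H_2 ≅ Z^2.

H_0: b_0 = 11 − 0 − 9 = 2; torsion from ∂_1 factors > 1: none. So H_0 ≅ Z^2.
H_1: b_1 = 21 − 9 − 12 = 0; torsion from ∂_2 factors > 1: none. So H_1 ≅ 0.
H_2: b_2 = 14 − 12 − 0 = 2; torsion from ∂_3 factors > 1: none. So H_2 ≅ Z^2.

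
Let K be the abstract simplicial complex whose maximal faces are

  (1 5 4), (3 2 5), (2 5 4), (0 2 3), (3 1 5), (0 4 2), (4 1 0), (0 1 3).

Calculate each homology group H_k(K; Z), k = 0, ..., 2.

H_0 = Z,  H_1 = 0,  H_2 = Z.

Take the total order 0 < 1 < 2 < 3 < 4 < 5 on the vertex set. Then K (dimension 2) consists of the simplices:

  0-simplices (6): [0], [1], [2], [3], [4], [5]
  1-simplices (12): [0,1], [0,2], [0,3], [0,4], [1,3], [1,4], [1,5], [2,3], [2,4], [2,5], [3,5], [4,5]
  2-simplices (8): [0,1,3], [0,1,4], [0,2,3], [0,2,4], [1,3,5], [1,4,5], [2,3,5], [2,4,5]

Hence C_0 ≅ Z^6, C_1 ≅ Z^12, C_2 ≅ Z^8.

The boundary map ∂_1: C_1 → C_0 is given by ∂[p,q] = [q] − [p]. For instance
  ∂[2,5] = [5] − [2].
The 6×12 boundary matrix has rank 5 and Smith normal form diag(1,1,1,1,1).

∂_2: C_2 → C_1 maps a triangle to the signed sum of its edges. For instance
  ∂[0,2,4] = [2,4] − [0,4] + [0,2],
  ∂[0,2,3] = [2,3] − [0,3] + [0,2].
As a 12×8 matrix over Z this has rank 7, with invariant factors (1,1,1,1,1,1,1).

From H_k ≅ ker(∂_k) / im(∂_{k+1}) we obtain:

  H_0: rank C_0 − rank ∂_1 = 6 − 5 = 1, and the invariant factors of ∂_1 are all 1, so H_0 ≅ Z.
  H_1: rank ker ∂_1 − rank ∂_2 = (12 − 5) − 7 = 0, and the invariant factors of ∂_2 are all 1, so H_1 ≅ 0.
  H_2: rank ker ∂_2 − rank ∂_3 = (8 − 7) − 0 = 1, and there is no ∂_3, so H_2 ≅ Z.

As a check, the Euler characteristic is 6 − 12 + 8 = 2, which agrees with 1 − 0 + 1 = 2.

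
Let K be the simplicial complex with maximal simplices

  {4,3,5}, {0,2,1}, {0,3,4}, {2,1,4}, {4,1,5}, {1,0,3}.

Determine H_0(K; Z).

K has 6 vertices, 12 edges, 6 triangles.
rank ∂_0 = 0, rank ∂_1 = 5 ⇒ b_0 = 6 − 0 − 5 = 1; all invariant factors of ∂_1 are 1 so no torsion. So H_0 ≅ Z.

H_0 ≅ Z.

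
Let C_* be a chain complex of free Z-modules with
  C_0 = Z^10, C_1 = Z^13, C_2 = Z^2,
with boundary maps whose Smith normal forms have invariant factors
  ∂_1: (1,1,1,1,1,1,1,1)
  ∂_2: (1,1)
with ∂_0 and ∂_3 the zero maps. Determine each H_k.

H_0: b_0 = 10 − 0 − 8 = 2; torsion from ∂_1 factors > 1: none. So H_0 ≅ Z^2.
H_1: b_1 = 13 − 8 − 2 = 3; torsion from ∂_2 factors > 1: none. So H_1 ≅ Z^3.
H_2: b_2 = 2 − 2 − 0 = 0; torsion from ∂_3 factors > 1: none. So H_2 ≅ 0.

H_0 ≅ Z^2,  H_1 ≅ Z^3,  H_2 = 0.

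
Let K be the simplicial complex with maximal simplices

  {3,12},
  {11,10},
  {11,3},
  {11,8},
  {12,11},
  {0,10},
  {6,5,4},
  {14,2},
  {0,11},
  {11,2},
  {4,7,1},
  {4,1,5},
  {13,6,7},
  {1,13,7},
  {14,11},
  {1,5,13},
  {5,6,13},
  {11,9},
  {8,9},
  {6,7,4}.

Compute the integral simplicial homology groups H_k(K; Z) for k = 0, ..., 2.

H_0 ≅ Z^2,  H_1 ≅ Z^4,  H_2 ≅ Z.

Fix the vertex order 0 < 1 < 2 < 3 < 4 < 5 < 6 < 7 < 8 < 9 < 10 < 11 < 12 < 13 < 14 and write every simplex with vertices in increasing order. Then dim K = 2 and the simplices of K are:

  0-simplices (15): [0], [1], [2], [3], [4], [5], [6], [7], [8], [9], [10], [11], [12], [13], [14]
  1-simplices (24): (24 of them)
  2-simplices (8): [1,4,5], [1,4,7], [1,5,13], [1,7,13], [4,5,6], [4,6,7], [5,6,13], [6,7,13]

Hence C_0 ≅ Z^15, C_1 ≅ Z^24, C_2 ≅ Z^8.

∂_1: C_1 → C_0 maps an edge to its endpoints' difference, ∂[p,q] = q − p. For instance
  ∂[5,13] = [13] − [5].
This gives a 15×24 integer matrix of rank 13; reducing to Smith normal form yields diagonal entries (1,1,1,1,1,1,1,1,1,1,1,1,1).

Boundary ∂_2: C_2 → C_1 sends each 2-simplex [p,q,r] to [q,r] − [p,r] + [p,q]. For instance
  ∂[1,4,5] = [4,5] − [1,5] + [1,4],
  ∂[5,6,13] = [6,13] − [5,13] + [5,6].
The 24×8 boundary matrix has rank 7 and Smith normal form diag(1,1,1,1,1,1,1).

Reading off H_k = ker ∂_k / im ∂_{k+1}:

  H_0: rank C_0 − rank ∂_1 = 15 − 13 = 2, and the invariant factors of ∂_1 are all 1, so H_0 ≅ Z^2.
  H_1: rank ker ∂_1 − rank ∂_2 = (24 − 13) − 7 = 4, and the invariant factors of ∂_2 are all 1, so H_1 ≅ Z^4.
  H_2: rank ker ∂_2 − rank ∂_3 = (8 − 7) − 0 = 1, and there is no ∂_3, so H_2 ≅ Z.

(K is a triangulation of the disjoint union of the 2-sphere S^2 and a wedge of 4 circles.)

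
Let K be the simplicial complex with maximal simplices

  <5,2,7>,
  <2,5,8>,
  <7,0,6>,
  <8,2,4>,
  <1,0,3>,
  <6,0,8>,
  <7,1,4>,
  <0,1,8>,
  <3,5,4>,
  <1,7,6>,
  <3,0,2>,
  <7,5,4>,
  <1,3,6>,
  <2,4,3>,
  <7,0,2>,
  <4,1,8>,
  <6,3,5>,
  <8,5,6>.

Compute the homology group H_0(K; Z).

H_0 = Z.

Fix the vertex order 0 < 1 < 2 < 3 < 4 < 5 < 6 < 7 < 8 and write every simplex with vertices in increasing order. Then dim K = 2 and the simplices of K are:

  0-simplices (9): [0], [1], [2], [3], [4], [5], [6], [7], [8]
  1-simplices (27): (27 of them)
  2-simplices (18): [0,1,3], [0,1,8], [0,2,3], [0,2,7], [0,6,7], [0,6,8], [1,3,6], [1,4,7], [1,4,8], [1,6,7], [2,3,4], [2,4,8], [2,5,7], [2,5,8], [3,4,5], [3,5,6], [4,5,7], [5,6,8]

giving chain groups C_0 ≅ Z^9, C_1 ≅ Z^27, C_2 ≅ Z^18.

Boundary ∂_1: C_1 → C_0 maps an edge to its endpoints' difference, ∂[p,q] = q − p.
The 9×27 boundary matrix has rank 8 and Smith normal form diag(1,1,1,1,1,1,1,1).

∂_2: C_2 → C_1 acts by ∂[p,q,r] = [q,r] − [p,r] + [p,q]. For instance
  ∂[1,3,6] = [3,6] − [1,6] + [1,3],
  ∂[1,4,8] = [4,8] − [1,8] + [1,4].
As a 27×18 matrix over Z this has rank 18, with invariant factors (1,1,1,1,1,1,1,1,1,1,1,1,1,1,1,1,1,2).

Computing H_k = (kernel of ∂_k) / (image of ∂_{k+1}):

  H_0: rank C_0 − rank ∂_1 = 9 − 8 = 1, and the invariant factors of ∂_1 are all 1, so H_0 ≅ Z.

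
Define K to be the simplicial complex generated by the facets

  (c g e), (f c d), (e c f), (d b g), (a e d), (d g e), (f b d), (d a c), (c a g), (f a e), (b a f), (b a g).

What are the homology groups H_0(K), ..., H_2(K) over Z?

Fix the vertex order a < b < c < d < e < f < g and write every simplex with vertices in increasing order. Then dim K = 2 and the simplices of K are:

  0-simplices (7): a, b, c, d, e, f, g
  1-simplices (18): ab, ac, ad, ae, af, ag, bd, bf, bg, cd, ce, cf, cg, de, df, dg, ef, eg
  2-simplices (12): abf, abg, acd, acg, ade, aef, bdf, bdg, cdf, cef, ceg, deg

Hence C_0 ≅ Z^7, C_1 ≅ Z^18, C_2 ≅ Z^12.

The boundary map ∂_1: C_1 → C_0 is given by ∂[p,q] = [q] − [p].
The resulting 7×18 matrix has rank 6, and its Smith normal form has invariant factors (1,1,1,1,1,1).

Boundary ∂_2: C_2 → C_1 acts by ∂[p,q,r] = [q,r] − [p,r] + [p,q]. For instance
  ∂bdf = df − bf + bd,
  ∂ceg = eg − cg + ce.
The resulting 18×12 matrix has rank 12, and its Smith normal form has invariant factors (1,1,1,1,1,1,1,1,1,1,1,2).

Computing H_k = (kernel of ∂_k) / (image of ∂_{k+1}):

  H_0: rank C_0 − rank ∂_1 = 7 − 6 = 1, and the invariant factors of ∂_1 are all 1, so H_0 = Z.
  H_1: rank ker ∂_1 − rank ∂_2 = (18 − 6) − 12 = 0, and ∂_2 has invariant factor 2 > 1, so H_1 = Z/2.
  H_2: rank ker ∂_2 − rank ∂_3 = (12 − 12) − 0 = 0, and there is no ∂_3, so H_2 = 0.

As a check, the Euler characteristic is 7 − 18 + 12 = 1, which agrees with 1 − 0 + 0 = 1.

H_0 = Z,  H_1 = Z/2,  H_2 = 0.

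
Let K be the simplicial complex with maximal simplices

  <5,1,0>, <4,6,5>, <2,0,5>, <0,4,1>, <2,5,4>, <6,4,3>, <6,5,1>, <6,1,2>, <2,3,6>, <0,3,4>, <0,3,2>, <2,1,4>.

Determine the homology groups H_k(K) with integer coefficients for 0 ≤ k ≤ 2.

We work with the vertex ordering 0 < 1 < 2 < 3 < 4 < 5 < 6. The simplices of K, each written with vertices in increasing order, are:

  0-simplices (7): [0], [1], [2], [3], [4], [5], [6]
  1-simplices (18): [0,1], [0,2], [0,3], [0,4], [0,5], [1,2], [1,4], [1,5], [1,6], [2,3], [2,4], [2,5], [2,6], [3,4], [3,6], [4,5], [4,6], [5,6]
  2-simplices (12): [0,1,4], [0,1,5], [0,2,3], [0,2,5], [0,3,4], [1,2,4], [1,2,6], [1,5,6], [2,3,6], [2,4,5], [3,4,6], [4,5,6]

so the chain groups are C_0 ≅ Z^7, C_1 ≅ Z^18, C_2 ≅ Z^12.

∂_1: C_1 → C_0 maps an edge to its endpoints' difference, ∂[p,q] = q − p. For instance
  ∂[3,4] = [4] − [3].
As a 7×18 matrix over Z this has rank 6, with invariant factors (1,1,1,1,1,1).

Boundary ∂_2: C_2 → C_1 sends each 2-simplex [p,q,r] to [q,r] − [p,r] + [p,q]. For instance
  ∂[0,1,4] = [1,4] − [0,4] + [0,1],
  ∂[0,2,3] = [2,3] − [0,3] + [0,2].
The resulting 18×12 matrix has rank 12, and its Smith normal form has invariant factors (1,1,1,1,1,1,1,1,1,1,1,2).

Reading off H_k = ker ∂_k / im ∂_{k+1}:

  H_0: rank C_0 − rank ∂_1 = 7 − 6 = 1, and the invariant factors of ∂_1 are all 1, so H_0 = Z.
  H_1: rank ker ∂_1 − rank ∂_2 = (18 − 6) − 12 = 0, and ∂_2 has invariant factor 2 > 1, so H_1 = Z/2.
  H_2: rank ker ∂_2 − rank ∂_3 = (12 − 12) − 0 = 0, and there is no ∂_3, so H_2 = 0.

H_0 ≅ Z,  H_1 ≅ Z/2,  H_2 = 0.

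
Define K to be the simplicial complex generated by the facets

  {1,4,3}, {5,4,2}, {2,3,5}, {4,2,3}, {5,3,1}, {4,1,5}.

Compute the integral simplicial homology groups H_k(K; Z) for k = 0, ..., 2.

Take the total order 1 < 2 < 3 < 4 < 5 on the vertex set. Then K (dimension 2) consists of the simplices:

  0-simplices (5): [1], [2], [3], [4], [5]
  1-simplices (9): [1,3], [1,4], [1,5], [2,3], [2,4], [2,5], [3,4], [3,5], [4,5]
  2-simplices (6): [1,3,4], [1,3,5], [1,4,5], [2,3,4], [2,3,5], [2,4,5]

giving chain groups C_0 ≅ Z^5, C_1 ≅ Z^9, C_2 ≅ Z^6.

Boundary ∂_1: C_1 → C_0 maps an edge to its endpoints' difference, ∂[p,q] = q − p.
The resulting 5×9 matrix has rank 4, and its Smith normal form has invariant factors (1,1,1,1).

Boundary ∂_2: C_2 → C_1 sends each 2-simplex [p,q,r] to [q,r] − [p,r] + [p,q]. For instance
  ∂[1,4,5] = [4,5] − [1,5] + [1,4],
  ∂[1,3,5] = [3,5] − [1,5] + [1,3].
This gives a 9×6 integer matrix of rank 5; reducing to Smith normal form yields diagonal entries (1,1,1,1,1).

Reading off H_k = ker ∂_k / im ∂_{k+1}:

  H_0: rank C_0 − rank ∂_1 = 5 − 4 = 1, and the invariant factors of ∂_1 are all 1, so H_0 ≅ Z.
  H_1: rank ker ∂_1 − rank ∂_2 = (9 − 4) − 5 = 0, and the invariant factors of ∂_2 are all 1, so H_1 ≅ 0.
  H_2: rank ker ∂_2 − rank ∂_3 = (6 − 5) − 0 = 1, and there is no ∂_3, so H_2 ≅ Z.

H_0 = Z,  H_1 = 0,  H_2 = Z.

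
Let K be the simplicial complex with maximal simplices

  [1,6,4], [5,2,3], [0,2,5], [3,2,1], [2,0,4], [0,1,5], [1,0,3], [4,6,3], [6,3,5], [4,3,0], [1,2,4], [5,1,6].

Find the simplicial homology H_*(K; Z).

H_0 = Z,  H_1 = Z/2,  H_2 = 0.

Order the vertices as 0 < 1 < 2 < 3 < 4 < 5 < 6. Listing each simplex with vertices in this order, K has dimension 2 with simplices:

  0-simplices (7): [0], [1], [2], [3], [4], [5], [6]
  1-simplices (18): [0,1], [0,2], [0,3], [0,4], [0,5], [1,2], [1,3], [1,4], [1,5], [1,6], [2,3], [2,4], [2,5], [3,4], [3,5], [3,6], [4,6], [5,6]
  2-simplices (12): [0,1,3], [0,1,5], [0,2,4], [0,2,5], [0,3,4], [1,2,3], [1,2,4], [1,4,6], [1,5,6], [2,3,5], [3,4,6], [3,5,6]

so the chain groups are C_0 ≅ Z^7, C_1 ≅ Z^18, C_2 ≅ Z^12.

∂_1: C_1 → C_0 is given by ∂[p,q] = [q] − [p]. For instance
  ∂[0,2] = [2] − [0].
The 7×18 boundary matrix has rank 6 and Smith normal form diag(1,1,1,1,1,1).

Boundary ∂_2: C_2 → C_1 sends each 2-simplex [p,q,r] to [q,r] − [p,r] + [p,q]. For instance
  ∂[3,4,6] = [4,6] − [3,6] + [3,4],
  ∂[0,3,4] = [3,4] − [0,4] + [0,3].
This gives a 18×12 integer matrix of rank 12; reducing to Smith normal form yields diagonal entries (1,1,1,1,1,1,1,1,1,1,1,2).

Reading off H_k = ker ∂_k / im ∂_{k+1}:

  H_0: rank C_0 − rank ∂_1 = 7 − 6 = 1, and the invariant factors of ∂_1 are all 1, so H_0 = Z.
  H_1: rank ker ∂_1 − rank ∂_2 = (18 − 6) − 12 = 0, and ∂_2 has invariant factor 2 > 1, so H_1 = Z/2.
  H_2: rank ker ∂_2 − rank ∂_3 = (12 − 12) − 0 = 0, and there is no ∂_3, so H_2 = 0.

As a check, the Euler characteristic is 7 − 18 + 12 = 1, which agrees with 1 − 0 + 0 = 1.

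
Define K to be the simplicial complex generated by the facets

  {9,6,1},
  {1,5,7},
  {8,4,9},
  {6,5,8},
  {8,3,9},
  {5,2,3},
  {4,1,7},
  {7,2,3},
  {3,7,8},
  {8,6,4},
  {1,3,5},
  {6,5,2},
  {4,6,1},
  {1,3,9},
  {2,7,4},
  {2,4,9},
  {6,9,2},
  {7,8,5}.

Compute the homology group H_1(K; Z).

H_1 ≅ Z ⊕ Z/2Z.

Fix the vertex order 1 < 2 < 3 < 4 < 5 < 6 < 7 < 8 < 9 and write every simplex with vertices in increasing order. Then dim K = 2 and the simplices of K are:

  0-simplices (9): [1], [2], [3], [4], [5], [6], [7], [8], [9]
  1-simplices (27): (27 of them)
  2-simplices (18): [1,3,5], [1,3,9], [1,4,6], [1,4,7], [1,5,7], [1,6,9], [2,3,5], [2,3,7], [2,4,7], [2,4,9], [2,5,6], [2,6,9], [3,7,8], [3,8,9], [4,6,8], [4,8,9], [5,6,8], [5,7,8]

giving chain groups C_0 ≅ Z^9, C_1 ≅ Z^27, C_2 ≅ Z^18.

The boundary map ∂_1: C_1 → C_0 maps an edge to its endpoints' difference, ∂[p,q] = q − p. For instance
  ∂[3,5] = [5] − [3].
The resulting 9×27 matrix has rank 8, and its Smith normal form has invariant factors (1,1,1,1,1,1,1,1).

The boundary map ∂_2: C_2 → C_1 maps a triangle to the signed sum of its edges. For instance
  ∂[3,7,8] = [7,8] − [3,8] + [3,7],
  ∂[1,3,9] = [3,9] − [1,9] + [1,3].
The 27×18 boundary matrix has rank 18 and Smith normal form diag(1,1,1,1,1,1,1,1,1,1,1,1,1,1,1,1,1,2).

Computing H_k = (kernel of ∂_k) / (image of ∂_{k+1}):

  H_1: rank ker ∂_1 − rank ∂_2 = (27 − 8) − 18 = 1, and ∂_2 has invariant factor 2 > 1, so H_1 = Z ⊕ Z/2Z.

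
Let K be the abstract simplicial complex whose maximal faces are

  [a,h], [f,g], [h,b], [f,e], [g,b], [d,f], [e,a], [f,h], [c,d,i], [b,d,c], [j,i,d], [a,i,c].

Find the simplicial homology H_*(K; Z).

H_0 = Z,  H_1 = Z^4,  H_2 = 0.

K has 10 vertices, 17 edges, 4 triangles.
rank ∂_0 = 0, rank ∂_1 = 9 ⇒ b_0 = 10 − 0 − 9 = 1; all invariant factors of ∂_1 are 1 so no torsion. So H_0 = Z.
rank ∂_1 = 9, rank ∂_2 = 4 ⇒ b_1 = 17 − 9 − 4 = 4; all invariant factors of ∂_2 are 1 so no torsion. So H_1 = Z^4.
rank ∂_2 = 4, rank ∂_3 = 0 ⇒ b_2 = 4 − 4 − 0 = 0. So H_2 = 0.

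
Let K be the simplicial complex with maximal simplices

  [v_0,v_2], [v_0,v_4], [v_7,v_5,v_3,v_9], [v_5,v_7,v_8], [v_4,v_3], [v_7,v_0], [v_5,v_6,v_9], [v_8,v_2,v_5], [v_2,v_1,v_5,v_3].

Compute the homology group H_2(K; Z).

Order the vertices as v_0 < v_1 < v_2 < v_3 < v_4 < v_5 < v_6 < v_7 < v_8 < v_9. Listing each simplex with vertices in this order, K has dimension 3 with simplices:

  0-simplices (10): [v_0], [v_1], [v_2], [v_3], [v_4], [v_5], [v_6], [v_7], [v_8], [v_9]
  1-simplices (20): (20 of them)
  2-simplices (11): (11 of them)
  3-simplices (2): [v_1,v_2,v_3,v_5], [v_3,v_5,v_7,v_9]

so the chain groups are C_0 ≅ Z^10, C_1 ≅ Z^20, C_2 ≅ Z^11, C_3 ≅ Z^2.

Boundary ∂_1: C_1 → C_0 maps an edge to its endpoints' difference, ∂[p,q] = q − p. For instance
  ∂[v_3,v_7] = [v_7] − [v_3].
The 10×20 boundary matrix has rank 9 and Smith normal form diag(1,1,1,1,1,1,1,1,1).

Boundary ∂_2: C_2 → C_1 sends each 2-simplex [p,q,r] to [q,r] − [p,r] + [p,q]. For instance
  ∂[v_3,v_5,v_9] = [v_5,v_9] − [v_3,v_9] + [v_3,v_5],
  ∂[v_1,v_3,v_5] = [v_3,v_5] − [v_1,v_5] + [v_1,v_3].
The 20×11 boundary matrix has rank 9 and Smith normal form diag(1,1,1,1,1,1,1,1,1).

The boundary map ∂_3: C_3 → C_2 sends each 3-simplex σ to the alternating sum Σ_i (−1)^i (σ with its i-th vertex removed). For instance
  ∂[v_1,v_2,v_3,v_5] = [v_2,v_3,v_5] − [v_1,v_3,v_5] + [v_1,v_2,v_5] − [v_1,v_2,v_3],
  ∂[v_3,v_5,v_7,v_9] = [v_5,v_7,v_9] − [v_3,v_7,v_9] + [v_3,v_5,v_9] − [v_3,v_5,v_7].
This gives a 11×2 integer matrix of rank 2; reducing to Smith normal form yields diagonal entries (1,1).

Reading off H_k = ker ∂_k / im ∂_{k+1}:

  H_2: rank ker ∂_2 − rank ∂_3 = (11 − 9) − 2 = 0, and the invariant factors of ∂_3 are all 1, so H_2 = 0.

H_2 = 0.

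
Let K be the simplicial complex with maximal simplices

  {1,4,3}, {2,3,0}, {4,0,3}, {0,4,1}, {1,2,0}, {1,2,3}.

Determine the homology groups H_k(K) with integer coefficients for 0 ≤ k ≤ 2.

H_0 = Z,  H_1 = 0,  H_2 = Z.

We work with the vertex ordering 0 < 1 < 2 < 3 < 4. The simplices of K, each written with vertices in increasing order, are:

  0-simplices (5): [0], [1], [2], [3], [4]
  1-simplices (9): [0,1], [0,2], [0,3], [0,4], [1,2], [1,3], [1,4], [2,3], [3,4]
  2-simplices (6): [0,1,2], [0,1,4], [0,2,3], [0,3,4], [1,2,3], [1,3,4]

Hence C_0 ≅ Z^5, C_1 ≅ Z^9, C_2 ≅ Z^6.

∂_1: C_1 → C_0 maps an edge to its endpoints' difference, ∂[p,q] = q − p.
The 5×9 boundary matrix has rank 4 and Smith normal form diag(1,1,1,1).

Boundary ∂_2: C_2 → C_1 sends each 2-simplex [p,q,r] to [q,r] − [p,r] + [p,q]. For instance
  ∂[0,3,4] = [3,4] − [0,4] + [0,3],
  ∂[0,2,3] = [2,3] − [0,3] + [0,2].
This gives a 9×6 integer matrix of rank 5; reducing to Smith normal form yields diagonal entries (1,1,1,1,1).

Reading off H_k = ker ∂_k / im ∂_{k+1}:

  H_0: rank C_0 − rank ∂_1 = 5 − 4 = 1, and the invariant factors of ∂_1 are all 1, so H_0 = Z.
  H_1: rank ker ∂_1 − rank ∂_2 = (9 − 4) − 5 = 0, and the invariant factors of ∂_2 are all 1, so H_1 = 0.
  H_2: rank ker ∂_2 − rank ∂_3 = (6 − 5) − 0 = 1, and there is no ∂_3, so H_2 = Z.

(K is a triangulation of the 2-sphere S^2.)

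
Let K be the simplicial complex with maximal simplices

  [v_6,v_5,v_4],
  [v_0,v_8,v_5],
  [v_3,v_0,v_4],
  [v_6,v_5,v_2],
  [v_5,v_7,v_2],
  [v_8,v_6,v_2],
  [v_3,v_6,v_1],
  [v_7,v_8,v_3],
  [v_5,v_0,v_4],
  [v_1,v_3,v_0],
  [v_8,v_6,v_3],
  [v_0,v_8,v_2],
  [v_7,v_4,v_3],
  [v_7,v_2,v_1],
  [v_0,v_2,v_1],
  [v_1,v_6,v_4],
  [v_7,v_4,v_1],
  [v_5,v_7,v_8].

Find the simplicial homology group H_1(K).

H_1 ≅ Z ⊕ Z/2.

Order the vertices as v_0 < v_1 < v_2 < v_3 < v_4 < v_5 < v_6 < v_7 < v_8. Listing each simplex with vertices in this order, K has dimension 2 with simplices:

  0-simplices (9): [v_0], [v_1], [v_2], [v_3], [v_4], [v_5], [v_6], [v_7], [v_8]
  1-simplices (27): (27 of them)
  2-simplices (18): (18 of them)

giving chain groups C_0 ≅ Z^9, C_1 ≅ Z^27, C_2 ≅ Z^18.

The boundary map ∂_1: C_1 → C_0 is given by ∂[p,q] = [q] − [p].
The 9×27 boundary matrix has rank 8 and Smith normal form diag(1,1,1,1,1,1,1,1).

The boundary map ∂_2: C_2 → C_1 sends each 2-simplex [p,q,r] to [q,r] − [p,r] + [p,q]. For instance
  ∂[v_1,v_3,v_6] = [v_3,v_6] − [v_1,v_6] + [v_1,v_3],
  ∂[v_0,v_4,v_5] = [v_4,v_5] − [v_0,v_5] + [v_0,v_4].
The resulting 27×18 matrix has rank 18, and its Smith normal form has invariant factors (1,1,1,1,1,1,1,1,1,1,1,1,1,1,1,1,1,2).

From H_k ≅ ker(∂_k) / im(∂_{k+1}) we obtain:

  H_1: rank ker ∂_1 − rank ∂_2 = (27 − 8) − 18 = 1, and ∂_2 has invariant factor 2 > 1, so H_1 = Z ⊕ Z/2.

(K is a triangulation of the Klein bottle.)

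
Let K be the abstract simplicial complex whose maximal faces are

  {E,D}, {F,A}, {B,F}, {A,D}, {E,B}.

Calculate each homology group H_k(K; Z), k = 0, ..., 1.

H_0 ≅ Z,  H_1 ≅ Z.

We work with the vertex ordering A < B < D < E < F. The simplices of K, each written with vertices in increasing order, are:

  0-simplices (5): A, B, D, E, F
  1-simplices (5): AD, AF, BE, BF, DE

Hence C_0 ≅ Z^5, C_1 ≅ Z^5.

The boundary map ∂_1: C_1 → C_0 maps an edge to its endpoints' difference, ∂[p,q] = q − p. For instance
  ∂DE = E − D.
The resulting 5×5 matrix has rank 4, and its Smith normal form has invariant factors (1,1,1,1).

Now H_k = ker ∂_k / im ∂_{k+1}, so:

  H_0: rank C_0 − rank ∂_1 = 5 − 4 = 1, and the invariant factors of ∂_1 are all 1, so H_0 = Z.
  H_1: rank ker ∂_1 − rank ∂_2 = (5 − 4) − 0 = 1, and there is no ∂_2, so H_1 = Z.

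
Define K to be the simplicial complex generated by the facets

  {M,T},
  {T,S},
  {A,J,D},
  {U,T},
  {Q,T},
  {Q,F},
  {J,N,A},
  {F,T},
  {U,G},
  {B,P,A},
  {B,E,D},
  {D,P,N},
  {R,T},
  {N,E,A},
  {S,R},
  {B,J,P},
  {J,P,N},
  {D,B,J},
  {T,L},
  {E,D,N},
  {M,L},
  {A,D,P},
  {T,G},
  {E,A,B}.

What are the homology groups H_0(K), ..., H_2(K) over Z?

H_0 = Z^2,  H_1 = Z^4 ⊕ Z_2,  H_2 = 0.

Take the total order A < B < D < E < F < G < J < L < M < N < P < Q < R < S < T < U on the vertex set. Then K (dimension 2) consists of the simplices:

  0-simplices (16): A, B, D, E, F, G, J, L, M, N, P, Q, R, S, T, U
  1-simplices (30): AB, AD, AE, AJ, AN, AP, BD, BE, BJ, BP, DE, DJ, DN, DP, EN, FQ, FT, GT, GU, JN, JP, LM, LT, MT, NP, QT, RS, RT, ST, TU
  2-simplices (12): ABE, ABP, ADJ, ADP, AEN, AJN, BDE, BDJ, BJP, DEN, DNP, JNP

Hence C_0 ≅ Z^16, C_1 ≅ Z^30, C_2 ≅ Z^12.

∂_1: C_1 → C_0 sends each edge [p,q] (with p < q) to q − p. For instance
  ∂AB = B − A.
This gives a 16×30 integer matrix of rank 14; reducing to Smith normal form yields diagonal entries (1,1,1,1,1,1,1,1,1,1,1,1,1,1).

∂_2: C_2 → C_1 acts by ∂[p,q,r] = [q,r] − [p,r] + [p,q]. For instance
  ∂JNP = NP − JP + JN,
  ∂ADJ = DJ − AJ + AD.
The resulting 30×12 matrix has rank 12, and its Smith normal form has invariant factors (1,1,1,1,1,1,1,1,1,1,1,2).

Reading off H_k = ker ∂_k / im ∂_{k+1}:

  H_0: rank C_0 − rank ∂_1 = 16 − 14 = 2, and the invariant factors of ∂_1 are all 1, so H_0 = Z^2.
  H_1: rank ker ∂_1 − rank ∂_2 = (30 − 14) − 12 = 4, and ∂_2 has invariant factor 2 > 1, so H_1 = Z^4 ⊕ Z_2.
  H_2: rank ker ∂_2 − rank ∂_3 = (12 − 12) − 0 = 0, and there is no ∂_3, so H_2 = 0.

As a check, the Euler characteristic is 16 − 30 + 12 = -2, which agrees with 2 − 4 + 0 = -2.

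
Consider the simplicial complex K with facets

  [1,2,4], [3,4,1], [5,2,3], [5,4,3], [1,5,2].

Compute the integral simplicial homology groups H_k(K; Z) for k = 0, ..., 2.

Fix the vertex order 1 < 2 < 3 < 4 < 5 and write every simplex with vertices in increasing order. Then dim K = 2 and the simplices of K are:

  0-simplices (5): [1], [2], [3], [4], [5]
  1-simplices (10): [1,2], [1,3], [1,4], [1,5], [2,3], [2,4], [2,5], [3,4], [3,5], [4,5]
  2-simplices (5): [1,2,4], [1,2,5], [1,3,4], [2,3,5], [3,4,5]

Hence C_0 ≅ Z^5, C_1 ≅ Z^10, C_2 ≅ Z^5.

∂_1: C_1 → C_0 sends each edge [p,q] (with p < q) to q − p. For instance
  ∂[1,2] = [2] − [1].
The 5×10 boundary matrix has rank 4 and Smith normal form diag(1,1,1,1).

Boundary ∂_2: C_2 → C_1 maps a triangle to the signed sum of its edges. For instance
  ∂[1,2,4] = [2,4] − [1,4] + [1,2],
  ∂[2,3,5] = [3,5] − [2,5] + [2,3].
The 10×5 boundary matrix has rank 5 and Smith normal form diag(1,1,1,1,1).

From H_k ≅ ker(∂_k) / im(∂_{k+1}) we obtain:

  H_0: rank C_0 − rank ∂_1 = 5 − 4 = 1, and the invariant factors of ∂_1 are all 1, so H_0 ≅ Z.
  H_1: rank ker ∂_1 − rank ∂_2 = (10 − 4) − 5 = 1, and the invariant factors of ∂_2 are all 1, so H_1 ≅ Z.
  H_2: rank ker ∂_2 − rank ∂_3 = (5 − 5) − 0 = 0, and there is no ∂_3, so H_2 ≅ 0.

H_0 ≅ Z,  H_1 ≅ Z,  H_2 = 0.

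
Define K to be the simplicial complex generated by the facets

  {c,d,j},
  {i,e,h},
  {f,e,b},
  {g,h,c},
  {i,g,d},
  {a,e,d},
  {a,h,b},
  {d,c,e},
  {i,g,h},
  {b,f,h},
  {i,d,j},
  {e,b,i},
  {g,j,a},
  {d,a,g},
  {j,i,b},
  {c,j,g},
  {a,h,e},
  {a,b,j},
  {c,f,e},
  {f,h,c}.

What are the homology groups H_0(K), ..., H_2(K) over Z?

H_0 ≅ Z,  H_1 ≅ Z × Z/2,  H_2 = 0.

Take the total order a < b < c < d < e < f < g < h < i < j on the vertex set. Then K (dimension 2) consists of the simplices:

  0-simplices (10): a, b, c, d, e, f, g, h, i, j
  1-simplices (30): ab, ad, ae, ag, ah, aj, be, bf, bh, bi, bj, cd, ce, cf, cg, ch, cj, de, dg, di, dj, ef, eh, ei, fh, gh, gi, gj, hi, ij
  2-simplices (20): abh, abj, ade, adg, aeh, agj, bef, bei, bfh, bij, cde, cdj, cef, cfh, cgh, cgj, dgi, dij, ehi, ghi

so the chain groups are C_0 ≅ Z^10, C_1 ≅ Z^30, C_2 ≅ Z^20.

∂_1: C_1 → C_0 is given by ∂[p,q] = [q] − [p].
The resulting 10×30 matrix has rank 9, and its Smith normal form has invariant factors (1,1,1,1,1,1,1,1,1).

∂_2: C_2 → C_1 maps a triangle to the signed sum of its edges. For instance
  ∂dij = ij − dj + di,
  ∂ade = de − ae + ad.
This gives a 30×20 integer matrix of rank 20; reducing to Smith normal form yields diagonal entries (1,1,1,1,1,1,1,1,1,1,1,1,1,1,1,1,1,1,1,2).

Now H_k = ker ∂_k / im ∂_{k+1}, so:

  H_0: rank C_0 − rank ∂_1 = 10 − 9 = 1, and the invariant factors of ∂_1 are all 1, so H_0 = Z.
  H_1: rank ker ∂_1 − rank ∂_2 = (30 − 9) − 20 = 1, and ∂_2 has invariant factor 2 > 1, so H_1 = Z × Z/2.
  H_2: rank ker ∂_2 − rank ∂_3 = (20 − 20) − 0 = 0, and there is no ∂_3, so H_2 = 0.

As a check, the Euler characteristic is 10 − 30 + 20 = 0, which agrees with 1 − 1 + 0 = 0.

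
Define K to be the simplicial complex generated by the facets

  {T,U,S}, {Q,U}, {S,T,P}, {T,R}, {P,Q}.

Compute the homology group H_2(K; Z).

Order the vertices as P < Q < R < S < T < U. Listing each simplex with vertices in this order, K has dimension 2 with simplices:

  0-simplices (6): P, Q, R, S, T, U
  1-simplices (8): PQ, PS, PT, QU, RT, ST, SU, TU
  2-simplices (2): PST, STU

so the chain groups are C_0 ≅ Z^6, C_1 ≅ Z^8, C_2 ≅ Z^2.

Boundary ∂_1: C_1 → C_0 sends each edge [p,q] (with p < q) to q − p.
The 6×8 boundary matrix has rank 5 and Smith normal form diag(1,1,1,1,1).

The boundary map ∂_2: C_2 → C_1 acts by ∂[p,q,r] = [q,r] − [p,r] + [p,q]. For instance
  ∂STU = TU − SU + ST,
  ∂PST = ST − PT + PS.
As a 8×2 matrix over Z this has rank 2, with invariant factors (1,1).

From H_k ≅ ker(∂_k) / im(∂_{k+1}) we obtain:

  H_2: rank ker ∂_2 − rank ∂_3 = (2 − 2) − 0 = 0, and there is no ∂_3, so H_2 = 0.

H_2 ≅ 0.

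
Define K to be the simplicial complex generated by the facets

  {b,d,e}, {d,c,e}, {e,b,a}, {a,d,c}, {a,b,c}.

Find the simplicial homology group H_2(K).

Fix the vertex order a < b < c < d < e and write every simplex with vertices in increasing order. Then dim K = 2 and the simplices of K are:

  0-simplices (5): a, b, c, d, e
  1-simplices (10): ab, ac, ad, ae, bc, bd, be, cd, ce, de
  2-simplices (5): abc, abe, acd, bde, cde

so the chain groups are C_0 ≅ Z^5, C_1 ≅ Z^10, C_2 ≅ Z^5.

∂_1: C_1 → C_0 maps an edge to its endpoints' difference, ∂[p,q] = q − p. For instance
  ∂de = e − d.
This gives a 5×10 integer matrix of rank 4; reducing to Smith normal form yields diagonal entries (1,1,1,1).

∂_2: C_2 → C_1 acts by ∂[p,q,r] = [q,r] − [p,r] + [p,q]. For instance
  ∂abc = bc − ac + ab,
  ∂abe = be − ae + ab.
As a 10×5 matrix over Z this has rank 5, with invariant factors (1,1,1,1,1).

Now H_k = ker ∂_k / im ∂_{k+1}, so:

  H_2: rank ker ∂_2 − rank ∂_3 = (5 − 5) − 0 = 0, and there is no ∂_3, so H_2 ≅ 0.

(K is a triangulation of the Möbius band.)

H_2 ≅ 0.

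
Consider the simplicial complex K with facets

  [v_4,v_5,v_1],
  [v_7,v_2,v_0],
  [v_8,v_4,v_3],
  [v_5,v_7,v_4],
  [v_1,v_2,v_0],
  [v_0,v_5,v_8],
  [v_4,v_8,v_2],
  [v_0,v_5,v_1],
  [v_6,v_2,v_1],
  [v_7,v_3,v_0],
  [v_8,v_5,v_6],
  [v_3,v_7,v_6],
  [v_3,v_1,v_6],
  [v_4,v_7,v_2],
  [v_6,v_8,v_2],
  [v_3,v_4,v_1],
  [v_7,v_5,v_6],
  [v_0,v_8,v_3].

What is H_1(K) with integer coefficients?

Order the vertices as v_0 < v_1 < v_2 < v_3 < v_4 < v_5 < v_6 < v_7 < v_8. Listing each simplex with vertices in this order, K has dimension 2 with simplices:

  0-simplices (9): [v_0], [v_1], [v_2], [v_3], [v_4], [v_5], [v_6], [v_7], [v_8]
  1-simplices (27): (27 of them)
  2-simplices (18): (18 of them)

giving chain groups C_0 ≅ Z^9, C_1 ≅ Z^27, C_2 ≅ Z^18.

The boundary map ∂_1: C_1 → C_0 sends each edge [p,q] (with p < q) to q − p.
The 9×27 boundary matrix has rank 8 and Smith normal form diag(1,1,1,1,1,1,1,1).

∂_2: C_2 → C_1 acts by ∂[p,q,r] = [q,r] − [p,r] + [p,q]. For instance
  ∂[v_0,v_1,v_2] = [v_1,v_2] − [v_0,v_2] + [v_0,v_1],
  ∂[v_5,v_6,v_8] = [v_6,v_8] − [v_5,v_8] + [v_5,v_6].
This gives a 27×18 integer matrix of rank 17; reducing to Smith normal form yields diagonal entries (1,1,1,1,1,1,1,1,1,1,1,1,1,1,1,1,1).

From H_k ≅ ker(∂_k) / im(∂_{k+1}) we obtain:

  H_1: rank ker ∂_1 − rank ∂_2 = (27 − 8) − 17 = 2, and the invariant factors of ∂_2 are all 1, so H_1 = Z^2.

(K is a triangulation of the torus T^2.)

H_1 = Z^2.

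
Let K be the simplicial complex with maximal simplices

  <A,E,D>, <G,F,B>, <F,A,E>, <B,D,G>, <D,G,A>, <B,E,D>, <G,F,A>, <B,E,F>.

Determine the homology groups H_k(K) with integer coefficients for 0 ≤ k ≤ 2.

H_0 ≅ Z,  H_1 = 0,  H_2 ≅ Z.

We work with the vertex ordering A < B < D < E < F < G. The simplices of K, each written with vertices in increasing order, are:

  0-simplices (6): A, B, D, E, F, G
  1-simplices (12): AD, AE, AF, AG, BD, BE, BF, BG, DE, DG, EF, FG
  2-simplices (8): ADE, ADG, AEF, AFG, BDE, BDG, BEF, BFG

so the chain groups are C_0 ≅ Z^6, C_1 ≅ Z^12, C_2 ≅ Z^8.

Boundary ∂_1: C_1 → C_0 sends each edge [p,q] (with p < q) to q − p. For instance
  ∂BF = F − B.
This gives a 6×12 integer matrix of rank 5; reducing to Smith normal form yields diagonal entries (1,1,1,1,1).

The boundary map ∂_2: C_2 → C_1 sends each 2-simplex [p,q,r] to [q,r] − [p,r] + [p,q]. For instance
  ∂ADE = DE − AE + AD,
  ∂BEF = EF − BF + BE.
The resulting 12×8 matrix has rank 7, and its Smith normal form has invariant factors (1,1,1,1,1,1,1).

Now H_k = ker ∂_k / im ∂_{k+1}, so:

  H_0: rank C_0 − rank ∂_1 = 6 − 5 = 1, and the invariant factors of ∂_1 are all 1, so H_0 ≅ Z.
  H_1: rank ker ∂_1 − rank ∂_2 = (12 − 5) − 7 = 0, and the invariant factors of ∂_2 are all 1, so H_1 ≅ 0.
  H_2: rank ker ∂_2 − rank ∂_3 = (8 − 7) − 0 = 1, and there is no ∂_3, so H_2 ≅ Z.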